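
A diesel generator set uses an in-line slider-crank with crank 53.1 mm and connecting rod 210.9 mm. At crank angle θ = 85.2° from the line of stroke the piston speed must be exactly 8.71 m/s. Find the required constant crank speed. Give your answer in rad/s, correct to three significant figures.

161

For an in-line slider-crank, |v_piston| = rω|sinθ|·[1 + r cosθ/√(L² − r² sin²θ)].
With r = 0.0531 m, L = 0.2109 m, θ = 85.2°: the bracketed kinematic factor |dx/dθ| = 0.054065 m.
ω = v/|dx/dθ| = 8.71/0.054065 = 161.1 rad/s.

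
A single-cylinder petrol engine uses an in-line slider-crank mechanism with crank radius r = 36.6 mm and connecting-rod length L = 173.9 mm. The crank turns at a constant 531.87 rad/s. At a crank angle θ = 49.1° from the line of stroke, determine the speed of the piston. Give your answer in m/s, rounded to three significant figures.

ω = 531.9 rad/s
For an in-line slider-crank, x = r cosθ + √(L² − r² sin²θ), so v = −rω sinθ·[1 + r cosθ/√(L² − r² sin²θ)].
With r = 0.0366 m, L = 0.1739 m, θ = 49.1°: √(L² − r² sin²θ) = 0.17169 m.
v = −0.0366·531.9·0.75585·[1 + 0.0366·0.65474/0.17169] = -16.767 m/s.
|v| = 16.767 m/s.

16.8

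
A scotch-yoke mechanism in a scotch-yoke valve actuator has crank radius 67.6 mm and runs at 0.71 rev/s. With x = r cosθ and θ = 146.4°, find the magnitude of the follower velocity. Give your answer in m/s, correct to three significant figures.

ω = 4.461 rad/s (from 0.71 rev/s).
x = r cosθ ⇒ ẋ = −rω sinθ.
|v| = rω|sinθ| = 0.0676·4.461·|sin 146.4°| = 0.16689 m/s.

0.167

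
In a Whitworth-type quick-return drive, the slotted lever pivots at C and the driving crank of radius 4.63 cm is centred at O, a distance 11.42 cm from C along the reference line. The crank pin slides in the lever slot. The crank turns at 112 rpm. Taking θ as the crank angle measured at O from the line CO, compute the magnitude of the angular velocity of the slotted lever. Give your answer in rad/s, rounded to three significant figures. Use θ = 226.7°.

2.19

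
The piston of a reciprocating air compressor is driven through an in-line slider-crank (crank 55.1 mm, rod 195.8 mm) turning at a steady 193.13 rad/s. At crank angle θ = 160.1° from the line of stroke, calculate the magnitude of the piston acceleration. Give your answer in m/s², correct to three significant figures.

1480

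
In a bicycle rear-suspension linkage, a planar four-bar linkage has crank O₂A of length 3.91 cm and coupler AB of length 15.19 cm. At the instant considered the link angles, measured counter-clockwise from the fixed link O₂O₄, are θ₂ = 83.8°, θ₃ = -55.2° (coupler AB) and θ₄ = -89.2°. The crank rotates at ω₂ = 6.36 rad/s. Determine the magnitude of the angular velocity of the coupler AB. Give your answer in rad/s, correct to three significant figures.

0.357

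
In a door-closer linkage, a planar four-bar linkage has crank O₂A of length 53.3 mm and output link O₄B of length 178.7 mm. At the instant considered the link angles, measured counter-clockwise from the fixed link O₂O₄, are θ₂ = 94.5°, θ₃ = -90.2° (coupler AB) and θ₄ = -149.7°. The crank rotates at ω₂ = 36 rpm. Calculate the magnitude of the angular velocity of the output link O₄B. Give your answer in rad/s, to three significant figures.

ω₂ = 3.77 rad/s (from 36 rpm).
Differentiating the loop-closure r₂e^{iθ₂}+r₃e^{iθ₃}=r₁+r₄e^{iθ₄} gives r₂ω₂e^{iθ₂}+r₃ω₃e^{iθ₃}=r₄ω₄e^{iθ₄}.
Eliminating the other unknown: ω₄ = r₂ω₂ sin(θ₂−θ₃) / [r₄ sin(θ₄−θ₃)].
Numerator sine = -0.08194; denominator sine = -0.86163.
Result = 0.0533·3.77·(-0.08194) / (0.1787·(-0.86163)) = +0.10693 rad/s; magnitude 0.10693 rad/s.

0.107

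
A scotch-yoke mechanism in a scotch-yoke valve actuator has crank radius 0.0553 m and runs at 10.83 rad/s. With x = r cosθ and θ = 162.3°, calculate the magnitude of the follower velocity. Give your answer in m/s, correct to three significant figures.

ω = 10.83 rad/s
x = r cosθ ⇒ ẋ = −rω sinθ.
|v| = rω|sinθ| = 0.0553·10.83·|sin 162.3°| = 0.18209 m/s.

0.182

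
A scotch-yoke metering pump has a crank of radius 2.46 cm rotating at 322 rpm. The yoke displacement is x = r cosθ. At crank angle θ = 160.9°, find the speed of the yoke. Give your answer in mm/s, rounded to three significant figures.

271

ω = 33.72 rad/s (from 322 rpm).
x = r cosθ ⇒ ẋ = −rω sinθ.
|v| = rω|sinθ| = 0.0246·33.72·|sin 160.9°| = 0.27143 m/s = 271.43 mm/s.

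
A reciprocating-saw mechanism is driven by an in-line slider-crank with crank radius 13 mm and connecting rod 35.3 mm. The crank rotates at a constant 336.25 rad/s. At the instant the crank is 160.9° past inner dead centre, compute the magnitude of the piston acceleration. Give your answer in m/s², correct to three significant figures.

ω = 336.2 rad/s
x(θ) = r cosθ + √(L² − r² sin²θ); with ω constant, a = ω²·d²x/dθ².
d²x/dθ² = −r cosθ − r²(cos2θ)/√u − r⁴ sin²2θ/(4u^{3/2}),  u = L² − r² sin²θ = 0.00122799 m².
Substituting r = 0.013 m, L = 0.0353 m, θ = 160.9°: d²x/dθ² = +0.0084309 m.
a = ω²·d²x/dθ² = (336.2)²·(+0.0084309) = +953.24 m/s²;  |a| = 953.24 m/s².

953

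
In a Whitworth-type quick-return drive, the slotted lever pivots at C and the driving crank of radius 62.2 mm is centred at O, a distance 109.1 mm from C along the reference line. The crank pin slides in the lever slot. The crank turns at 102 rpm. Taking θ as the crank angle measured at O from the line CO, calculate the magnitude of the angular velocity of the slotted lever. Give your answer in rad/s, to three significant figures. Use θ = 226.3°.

1.37

ω = 10.68 rad/s (from 102 rpm).
Crank pin A relative to C: A = (d + r cosθ, r sinθ); lever angle φ = atan2(r sinθ, d + r cosθ).
Differentiating tanφ: φ̇ = rω(d cosθ + r)/(d² + r² + 2dr cosθ).
d² + r² + 2dr cosθ = |CA|² = 0.00639497 m²;  d cosθ + r = -0.013175 m.
|ω_lever| = |0.0622·10.68·-0.013175| / 0.00639497 = 1.3688 rad/s.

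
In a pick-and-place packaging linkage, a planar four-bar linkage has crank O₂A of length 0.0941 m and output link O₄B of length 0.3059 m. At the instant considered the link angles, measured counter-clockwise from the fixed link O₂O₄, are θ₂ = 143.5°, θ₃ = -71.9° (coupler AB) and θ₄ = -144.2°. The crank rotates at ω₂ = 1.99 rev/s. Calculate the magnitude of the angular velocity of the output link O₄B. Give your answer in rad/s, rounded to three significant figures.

2.34

ω₂ = 12.5 rad/s (from 1.99 rev/s).
Differentiating the loop-closure r₂e^{iθ₂}+r₃e^{iθ₃}=r₁+r₄e^{iθ₄} gives r₂ω₂e^{iθ₂}+r₃ω₃e^{iθ₃}=r₄ω₄e^{iθ₄}.
Eliminating the other unknown: ω₄ = r₂ω₂ sin(θ₂−θ₃) / [r₄ sin(θ₄−θ₃)].
Numerator sine = -0.57928; denominator sine = -0.95266.
Result = 0.0941·12.5·(-0.57928) / (0.3059·(-0.95266)) = +2.3388 rad/s; magnitude 2.3388 rad/s.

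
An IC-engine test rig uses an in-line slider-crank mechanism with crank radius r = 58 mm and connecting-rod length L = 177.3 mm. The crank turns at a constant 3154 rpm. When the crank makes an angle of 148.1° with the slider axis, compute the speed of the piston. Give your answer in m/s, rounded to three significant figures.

7.27

ω = 2π·3154/60 = 330.3 rad/s
For an in-line slider-crank, x = r cosθ + √(L² − r² sin²θ), so v = −rω sinθ·[1 + r cosθ/√(L² − r² sin²θ)].
With r = 0.058 m, L = 0.1773 m, θ = 148.1°: √(L² − r² sin²θ) = 0.17463 m.
v = −0.058·330.3·0.52844·[1 + 0.058·-0.84897/0.17463] = -7.2687 m/s.
|v| = 7.2687 m/s.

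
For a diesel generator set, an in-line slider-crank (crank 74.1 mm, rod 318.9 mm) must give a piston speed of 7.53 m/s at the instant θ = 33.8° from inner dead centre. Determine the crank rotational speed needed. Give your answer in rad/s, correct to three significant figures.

153

For an in-line slider-crank, |v_piston| = rω|sinθ|·[1 + r cosθ/√(L² − r² sin²θ)].
With r = 0.0741 m, L = 0.3189 m, θ = 33.8°: the bracketed kinematic factor |dx/dθ| = 0.049248 m.
ω = v/|dx/dθ| = 7.53/0.049248 = 152.9 rad/s.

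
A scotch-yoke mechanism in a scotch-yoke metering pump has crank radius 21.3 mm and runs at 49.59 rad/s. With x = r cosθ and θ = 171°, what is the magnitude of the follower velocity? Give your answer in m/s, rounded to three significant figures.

0.165

ω = 49.59 rad/s
x = r cosθ ⇒ ẋ = −rω sinθ.
|v| = rω|sinθ| = 0.0213·49.59·|sin 171°| = 0.16524 m/s.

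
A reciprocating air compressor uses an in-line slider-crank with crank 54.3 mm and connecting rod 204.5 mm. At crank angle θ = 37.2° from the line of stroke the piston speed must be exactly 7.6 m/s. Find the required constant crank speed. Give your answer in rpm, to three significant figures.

1820

For an in-line slider-crank, |v_piston| = rω|sinθ|·[1 + r cosθ/√(L² − r² sin²θ)].
With r = 0.0543 m, L = 0.2045 m, θ = 37.2°: the bracketed kinematic factor |dx/dθ| = 0.039864 m.
ω = v/|dx/dθ| = 7.6/0.039864 = 190.65 rad/s.
N = 60ω/(2π) = 1820.5 rpm.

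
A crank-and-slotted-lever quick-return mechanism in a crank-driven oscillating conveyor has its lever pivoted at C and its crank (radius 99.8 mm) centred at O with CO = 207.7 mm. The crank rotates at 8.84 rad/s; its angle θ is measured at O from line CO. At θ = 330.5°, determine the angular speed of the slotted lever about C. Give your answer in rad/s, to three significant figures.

2.78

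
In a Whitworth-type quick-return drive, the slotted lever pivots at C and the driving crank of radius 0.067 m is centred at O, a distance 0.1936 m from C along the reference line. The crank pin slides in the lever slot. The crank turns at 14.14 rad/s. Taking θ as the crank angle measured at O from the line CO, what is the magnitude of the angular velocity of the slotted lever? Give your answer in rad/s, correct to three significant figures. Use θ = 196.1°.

6.61

ω = 14.14 rad/s
Crank pin A relative to C: A = (d + r cosθ, r sinθ); lever angle φ = atan2(r sinθ, d + r cosθ).
Differentiating tanφ: φ̇ = rω(d cosθ + r)/(d² + r² + 2dr cosθ).
d² + r² + 2dr cosθ = |CA|² = 0.017045 m²;  d cosθ + r = -0.11901 m.
|ω_lever| = |0.067·14.14·-0.11901| / 0.017045 = 6.6145 rad/s.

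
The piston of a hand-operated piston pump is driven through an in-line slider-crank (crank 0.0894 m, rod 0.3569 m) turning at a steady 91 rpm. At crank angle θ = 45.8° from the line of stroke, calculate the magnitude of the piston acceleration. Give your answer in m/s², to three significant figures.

ω = 2π·91/60 = 9.529 rad/s
x(θ) = r cosθ + √(L² − r² sin²θ); with ω constant, a = ω²·d²x/dθ².
d²x/dθ² = −r cosθ − r²(cos2θ)/√u − r⁴ sin²2θ/(4u^{3/2}),  u = L² − r² sin²θ = 0.12327 m².
Substituting r = 0.0894 m, L = 0.3569 m, θ = 45.8°: d²x/dθ² = -0.06206 m.
a = ω²·d²x/dθ² = (9.529)²·(-0.06206) = -5.6357 m/s²;  |a| = 5.6357 m/s².

5.64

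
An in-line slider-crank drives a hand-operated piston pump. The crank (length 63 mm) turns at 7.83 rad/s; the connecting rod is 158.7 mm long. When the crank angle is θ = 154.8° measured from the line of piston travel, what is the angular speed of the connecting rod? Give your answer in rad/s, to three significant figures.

ω = 7.83 rad/s
The rod makes angle φ with the slider axis where L sinφ = r sinθ; differentiating, L cosφ·φ̇ = r ω cosθ.
L cosφ = √(L² − r² sin²θ) = 0.15642 m.
|ω_rod| = r ω |cosθ| / √(L² − r² sin²θ) = 0.063·7.83·0.90483/0.15642 = 2.8535 rad/s.

2.85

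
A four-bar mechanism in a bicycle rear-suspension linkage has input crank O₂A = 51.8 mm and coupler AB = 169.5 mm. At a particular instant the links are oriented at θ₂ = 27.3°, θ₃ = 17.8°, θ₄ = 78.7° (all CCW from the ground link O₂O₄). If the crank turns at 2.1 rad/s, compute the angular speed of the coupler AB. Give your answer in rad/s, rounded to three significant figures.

ω₂ = 2.1 rad/s
Differentiating the loop-closure r₂e^{iθ₂}+r₃e^{iθ₃}=r₁+r₄e^{iθ₄} gives r₂ω₂e^{iθ₂}+r₃ω₃e^{iθ₃}=r₄ω₄e^{iθ₄}.
Eliminating the other unknown: ω₃ = r₂ω₂ sin(θ₄−θ₂) / [r₃ sin(θ₃−θ₄)].
Numerator sine = +0.78152; denominator sine = -0.87377.
Result = 0.0518·2.1·(+0.78152) / (0.1695·(-0.87377)) = -0.57401 rad/s; magnitude 0.57401 rad/s.

0.574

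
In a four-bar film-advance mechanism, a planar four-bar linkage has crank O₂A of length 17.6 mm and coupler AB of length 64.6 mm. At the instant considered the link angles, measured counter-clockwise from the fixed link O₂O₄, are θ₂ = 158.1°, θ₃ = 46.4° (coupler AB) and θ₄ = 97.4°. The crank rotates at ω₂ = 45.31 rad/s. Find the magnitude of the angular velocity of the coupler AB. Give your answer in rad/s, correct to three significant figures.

ω₂ = 45.31 rad/s
Differentiating the loop-closure r₂e^{iθ₂}+r₃e^{iθ₃}=r₁+r₄e^{iθ₄} gives r₂ω₂e^{iθ₂}+r₃ω₃e^{iθ₃}=r₄ω₄e^{iθ₄}.
Eliminating the other unknown: ω₃ = r₂ω₂ sin(θ₄−θ₂) / [r₃ sin(θ₃−θ₄)].
Numerator sine = -0.87207; denominator sine = -0.77715.
Result = 0.0176·45.31·(-0.87207) / (0.0646·(-0.77715)) = +13.852 rad/s; magnitude 13.852 rad/s.

13.9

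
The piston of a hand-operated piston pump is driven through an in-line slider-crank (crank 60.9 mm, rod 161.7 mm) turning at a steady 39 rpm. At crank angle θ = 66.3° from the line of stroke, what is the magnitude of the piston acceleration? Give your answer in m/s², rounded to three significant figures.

0.141

ω = 2π·39/60 = 4.084 rad/s
x(θ) = r cosθ + √(L² − r² sin²θ); with ω constant, a = ω²·d²x/dθ².
d²x/dθ² = −r cosθ − r²(cos2θ)/√u − r⁴ sin²2θ/(4u^{3/2}),  u = L² − r² sin²θ = 0.0230373 m².
Substituting r = 0.0609 m, L = 0.1617 m, θ = 66.3°: d²x/dθ² = -0.0084718 m.
a = ω²·d²x/dθ² = (4.084)²·(-0.0084718) = -0.14131 m/s²;  |a| = 0.14131 m/s².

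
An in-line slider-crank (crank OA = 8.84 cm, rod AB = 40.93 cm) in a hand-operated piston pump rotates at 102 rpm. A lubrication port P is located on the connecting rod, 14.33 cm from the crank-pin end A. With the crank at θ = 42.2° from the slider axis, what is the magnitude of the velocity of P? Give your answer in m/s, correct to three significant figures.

ω = 10.68 rad/s.  Crank-pin speed |V_A| = rω = 0.94424 m/s, perpendicular to OA.
Rod angle: sinφ = −(r/L) sinθ ⇒ φ = -8.342°; ω_rod = −rω cosθ/√(L²−r²sin²θ) = -1.7273 rad/s.
V_P = V_A + ω_rod × AP, with AP = 0.1433 m along the rod.
Components: V_Px = −rω sinθ − a·ω_rod·sinφ = -0.67017 m/s;  V_Py = rω cosθ + a·ω_rod·cosφ = +0.45459 m/s.
|V_P| = √(V_Px² + V_Py²) = 0.80981 m/s.

0.810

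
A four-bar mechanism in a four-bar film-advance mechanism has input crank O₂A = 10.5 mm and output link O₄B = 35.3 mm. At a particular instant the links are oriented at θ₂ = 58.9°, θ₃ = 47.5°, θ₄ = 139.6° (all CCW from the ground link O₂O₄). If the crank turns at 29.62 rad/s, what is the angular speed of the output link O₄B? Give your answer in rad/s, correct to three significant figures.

ω₂ = 29.62 rad/s
Differentiating the loop-closure r₂e^{iθ₂}+r₃e^{iθ₃}=r₁+r₄e^{iθ₄} gives r₂ω₂e^{iθ₂}+r₃ω₃e^{iθ₃}=r₄ω₄e^{iθ₄}.
Eliminating the other unknown: ω₄ = r₂ω₂ sin(θ₂−θ₃) / [r₄ sin(θ₄−θ₃)].
Numerator sine = +0.19766; denominator sine = +0.99933.
Result = 0.0105·29.62·(+0.19766) / (0.0353·(+0.99933)) = +1.7426 rad/s; magnitude 1.7426 rad/s.

1.74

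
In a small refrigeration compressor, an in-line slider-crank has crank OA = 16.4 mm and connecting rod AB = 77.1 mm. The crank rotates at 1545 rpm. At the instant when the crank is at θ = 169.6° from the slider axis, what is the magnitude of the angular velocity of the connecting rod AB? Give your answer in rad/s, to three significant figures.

33.9

ω = 161.8 rad/s (converted from 1545 rpm).
The rod makes angle φ with the slider axis where L sinφ = r sinθ; differentiating, L cosφ·φ̇ = r ω cosθ.
L cosφ = √(L² − r² sin²θ) = 0.077043 m.
|ω_rod| = r ω |cosθ| / √(L² − r² sin²θ) = 0.0164·161.8·0.98357/0.077043 = 33.875 rad/s.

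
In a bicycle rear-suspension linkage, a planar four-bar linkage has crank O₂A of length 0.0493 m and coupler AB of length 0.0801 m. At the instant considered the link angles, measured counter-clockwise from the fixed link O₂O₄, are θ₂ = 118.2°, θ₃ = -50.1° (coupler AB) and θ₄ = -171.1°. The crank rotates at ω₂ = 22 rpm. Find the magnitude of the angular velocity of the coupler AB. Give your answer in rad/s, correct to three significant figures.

ω₂ = 2.304 rad/s (from 22 rpm).
Differentiating the loop-closure r₂e^{iθ₂}+r₃e^{iθ₃}=r₁+r₄e^{iθ₄} gives r₂ω₂e^{iθ₂}+r₃ω₃e^{iθ₃}=r₄ω₄e^{iθ₄}.
Eliminating the other unknown: ω₃ = r₂ω₂ sin(θ₄−θ₂) / [r₃ sin(θ₃−θ₄)].
Numerator sine = +0.94380; denominator sine = +0.85717.
Result = 0.0493·2.304·(+0.94380) / (0.0801·(+0.85717)) = +1.5613 rad/s; magnitude 1.5613 rad/s.

1.56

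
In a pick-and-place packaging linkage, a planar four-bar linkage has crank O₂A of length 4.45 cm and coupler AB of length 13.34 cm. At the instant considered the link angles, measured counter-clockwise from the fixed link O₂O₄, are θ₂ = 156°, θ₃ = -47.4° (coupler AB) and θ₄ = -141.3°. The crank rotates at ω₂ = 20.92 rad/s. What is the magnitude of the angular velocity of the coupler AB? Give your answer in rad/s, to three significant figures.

ω₂ = 20.92 rad/s
Differentiating the loop-closure r₂e^{iθ₂}+r₃e^{iθ₃}=r₁+r₄e^{iθ₄} gives r₂ω₂e^{iθ₂}+r₃ω₃e^{iθ₃}=r₄ω₄e^{iθ₄}.
Eliminating the other unknown: ω₃ = r₂ω₂ sin(θ₄−θ₂) / [r₃ sin(θ₃−θ₄)].
Numerator sine = +0.88862; denominator sine = +0.99768.
Result = 0.0445·20.92·(+0.88862) / (0.1334·(+0.99768)) = +6.2157 rad/s; magnitude 6.2157 rad/s.

6.22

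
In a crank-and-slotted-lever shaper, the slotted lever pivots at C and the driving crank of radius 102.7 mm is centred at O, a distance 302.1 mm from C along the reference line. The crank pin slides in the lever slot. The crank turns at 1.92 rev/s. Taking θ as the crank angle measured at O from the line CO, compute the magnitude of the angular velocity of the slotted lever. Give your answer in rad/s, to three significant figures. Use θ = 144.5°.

3.46

ω = 12.06 rad/s (from 1.92 rev/s).
Crank pin A relative to C: A = (d + r cosθ, r sinθ); lever angle φ = atan2(r sinθ, d + r cosθ).
Differentiating tanφ: φ̇ = rω(d cosθ + r)/(d² + r² + 2dr cosθ).
d² + r² + 2dr cosθ = |CA|² = 0.0512947 m²;  d cosθ + r = -0.14324 m.
|ω_lever| = |0.1027·12.06·-0.14324| / 0.0512947 = 3.4598 rad/s.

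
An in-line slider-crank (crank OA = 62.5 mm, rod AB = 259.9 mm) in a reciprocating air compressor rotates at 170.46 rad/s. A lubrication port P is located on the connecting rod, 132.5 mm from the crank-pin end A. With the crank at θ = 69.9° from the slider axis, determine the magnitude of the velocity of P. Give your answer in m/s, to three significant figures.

10.6

ω = 170.5 rad/s.  Crank-pin speed |V_A| = rω = 10.654 m/s, perpendicular to OA.
Rod angle: sinφ = −(r/L) sinθ ⇒ φ = -13.052°; ω_rod = −rω cosθ/√(L²−r²sin²θ) = -14.461 rad/s.
V_P = V_A + ω_rod × AP, with AP = 0.1325 m along the rod.
Components: V_Px = −rω sinθ − a·ω_rod·sinφ = -10.438 m/s;  V_Py = rω cosθ + a·ω_rod·cosφ = +1.7947 m/s.
|V_P| = √(V_Px² + V_Py²) = 10.591 m/s.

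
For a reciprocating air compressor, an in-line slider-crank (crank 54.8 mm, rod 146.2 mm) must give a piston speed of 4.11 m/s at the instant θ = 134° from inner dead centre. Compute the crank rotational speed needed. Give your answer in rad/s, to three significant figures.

143

For an in-line slider-crank, |v_piston| = rω|sinθ|·[1 + r cosθ/√(L² − r² sin²θ)].
With r = 0.0548 m, L = 0.1462 m, θ = 134°: the bracketed kinematic factor |dx/dθ| = 0.028761 m.
ω = v/|dx/dθ| = 4.11/0.028761 = 142.9 rad/s.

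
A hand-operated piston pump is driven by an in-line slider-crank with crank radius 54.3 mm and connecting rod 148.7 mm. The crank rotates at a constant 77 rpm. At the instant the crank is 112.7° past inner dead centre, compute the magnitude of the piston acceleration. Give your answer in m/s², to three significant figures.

ω = 2π·77/60 = 8.063 rad/s
x(θ) = r cosθ + √(L² − r² sin²θ); with ω constant, a = ω²·d²x/dθ².
d²x/dθ² = −r cosθ − r²(cos2θ)/√u − r⁴ sin²2θ/(4u^{3/2}),  u = L² − r² sin²θ = 0.0196023 m².
Substituting r = 0.0543 m, L = 0.1487 m, θ = 112.7°: d²x/dθ² = +0.03534 m.
a = ω²·d²x/dθ² = (8.063)²·(+0.03534) = +2.2978 m/s²;  |a| = 2.2978 m/s².

2.30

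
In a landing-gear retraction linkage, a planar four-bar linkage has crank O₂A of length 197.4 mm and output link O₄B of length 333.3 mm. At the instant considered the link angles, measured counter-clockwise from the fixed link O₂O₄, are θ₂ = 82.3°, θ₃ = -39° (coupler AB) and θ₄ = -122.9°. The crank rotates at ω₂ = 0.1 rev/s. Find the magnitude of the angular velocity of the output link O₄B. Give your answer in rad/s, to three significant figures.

ω₂ = 0.6283 rad/s (from 0.1 rev/s).
Differentiating the loop-closure r₂e^{iθ₂}+r₃e^{iθ₃}=r₁+r₄e^{iθ₄} gives r₂ω₂e^{iθ₂}+r₃ω₃e^{iθ₃}=r₄ω₄e^{iθ₄}.
Eliminating the other unknown: ω₄ = r₂ω₂ sin(θ₂−θ₃) / [r₄ sin(θ₄−θ₃)].
Numerator sine = +0.85446; denominator sine = -0.99434.
Result = 0.1974·0.6283·(+0.85446) / (0.3333·(-0.99434)) = -0.31978 rad/s; magnitude 0.31978 rad/s.

0.320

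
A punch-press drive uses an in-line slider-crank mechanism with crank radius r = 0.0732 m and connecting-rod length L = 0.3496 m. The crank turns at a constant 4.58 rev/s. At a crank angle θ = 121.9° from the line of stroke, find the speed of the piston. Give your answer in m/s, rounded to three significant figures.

ω = 2π·4.58 = 28.78 rad/s
For an in-line slider-crank, x = r cosθ + √(L² − r² sin²θ), so v = −rω sinθ·[1 + r cosθ/√(L² − r² sin²θ)].
With r = 0.0732 m, L = 0.3496 m, θ = 121.9°: √(L² − r² sin²θ) = 0.34403 m.
v = −0.0732·28.78·0.84897·[1 + 0.0732·-0.52844/0.34403] = -1.5873 m/s.
|v| = 1.5873 m/s.

1.59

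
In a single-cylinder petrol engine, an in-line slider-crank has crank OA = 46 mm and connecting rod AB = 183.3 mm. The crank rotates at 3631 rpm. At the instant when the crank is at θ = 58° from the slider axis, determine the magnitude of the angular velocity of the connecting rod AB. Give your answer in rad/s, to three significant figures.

ω = 380.2 rad/s (converted from 3631 rpm).
The rod makes angle φ with the slider axis where L sinφ = r sinθ; differentiating, L cosφ·φ̇ = r ω cosθ.
L cosφ = √(L² − r² sin²θ) = 0.1791 m.
|ω_rod| = r ω |cosθ| / √(L² − r² sin²θ) = 0.046·380.2·0.52992/0.1791 = 51.752 rad/s.

51.8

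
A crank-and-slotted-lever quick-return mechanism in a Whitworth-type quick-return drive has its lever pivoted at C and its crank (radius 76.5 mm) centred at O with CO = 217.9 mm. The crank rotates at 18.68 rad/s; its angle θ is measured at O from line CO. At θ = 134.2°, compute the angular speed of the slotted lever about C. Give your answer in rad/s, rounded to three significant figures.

3.58

ω = 18.68 rad/s
Crank pin A relative to C: A = (d + r cosθ, r sinθ); lever angle φ = atan2(r sinθ, d + r cosθ).
Differentiating tanφ: φ̇ = rω(d cosθ + r)/(d² + r² + 2dr cosθ).
d² + r² + 2dr cosθ = |CA|² = 0.0300901 m²;  d cosθ + r = -0.075412 m.
|ω_lever| = |0.0765·18.68·-0.075412| / 0.0300901 = 3.5814 rad/s.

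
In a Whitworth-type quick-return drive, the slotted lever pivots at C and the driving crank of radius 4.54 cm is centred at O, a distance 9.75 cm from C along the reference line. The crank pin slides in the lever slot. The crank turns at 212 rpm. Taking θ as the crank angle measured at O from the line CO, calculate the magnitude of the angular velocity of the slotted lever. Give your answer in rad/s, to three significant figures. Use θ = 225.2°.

4.41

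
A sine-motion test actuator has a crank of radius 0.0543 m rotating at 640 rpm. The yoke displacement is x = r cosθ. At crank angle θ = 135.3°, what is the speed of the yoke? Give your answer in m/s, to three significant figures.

ω = 67.02 rad/s (from 640 rpm).
x = r cosθ ⇒ ẋ = −rω sinθ.
|v| = rω|sinθ| = 0.0543·67.02·|sin 135.3°| = 2.5598 m/s.

2.56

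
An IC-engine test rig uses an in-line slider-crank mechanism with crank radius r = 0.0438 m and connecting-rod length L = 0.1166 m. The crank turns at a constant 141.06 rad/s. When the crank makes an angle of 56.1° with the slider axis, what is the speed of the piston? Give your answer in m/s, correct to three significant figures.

6.26

ω = 141.1 rad/s
For an in-line slider-crank, x = r cosθ + √(L² − r² sin²θ), so v = −rω sinθ·[1 + r cosθ/√(L² − r² sin²θ)].
With r = 0.0438 m, L = 0.1166 m, θ = 56.1°: √(L² − r² sin²θ) = 0.11079 m.
v = −0.0438·141.1·0.83001·[1 + 0.0438·0.55775/0.11079] = -6.259 m/s.
|v| = 6.259 m/s.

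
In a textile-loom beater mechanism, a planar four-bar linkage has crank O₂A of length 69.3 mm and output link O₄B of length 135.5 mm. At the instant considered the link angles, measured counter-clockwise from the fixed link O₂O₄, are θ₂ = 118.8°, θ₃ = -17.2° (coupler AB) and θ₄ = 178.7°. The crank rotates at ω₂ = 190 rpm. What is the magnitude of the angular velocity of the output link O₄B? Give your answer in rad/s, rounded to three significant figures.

25.8

ω₂ = 19.9 rad/s (from 190 rpm).
Differentiating the loop-closure r₂e^{iθ₂}+r₃e^{iθ₃}=r₁+r₄e^{iθ₄} gives r₂ω₂e^{iθ₂}+r₃ω₃e^{iθ₃}=r₄ω₄e^{iθ₄}.
Eliminating the other unknown: ω₄ = r₂ω₂ sin(θ₂−θ₃) / [r₄ sin(θ₄−θ₃)].
Numerator sine = +0.69466; denominator sine = -0.27396.
Result = 0.0693·19.9·(+0.69466) / (0.1355·(-0.27396)) = -25.802 rad/s; magnitude 25.802 rad/s.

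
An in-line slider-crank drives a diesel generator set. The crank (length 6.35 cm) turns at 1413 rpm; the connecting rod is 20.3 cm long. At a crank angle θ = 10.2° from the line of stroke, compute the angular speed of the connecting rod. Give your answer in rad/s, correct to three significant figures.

ω = 148 rad/s (converted from 1413 rpm).
The rod makes angle φ with the slider axis where L sinφ = r sinθ; differentiating, L cosφ·φ̇ = r ω cosθ.
L cosφ = √(L² − r² sin²θ) = 0.20269 m.
|ω_rod| = r ω |cosθ| / √(L² − r² sin²θ) = 0.0635·148·0.98420/0.20269 = 45.624 rad/s.

45.6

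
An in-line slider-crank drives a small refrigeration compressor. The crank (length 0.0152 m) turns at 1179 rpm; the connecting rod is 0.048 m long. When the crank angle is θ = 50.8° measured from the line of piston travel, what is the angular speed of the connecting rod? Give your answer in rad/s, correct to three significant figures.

25.5

ω = 123.5 rad/s (converted from 1179 rpm).
The rod makes angle φ with the slider axis where L sinφ = r sinθ; differentiating, L cosφ·φ̇ = r ω cosθ.
L cosφ = √(L² − r² sin²θ) = 0.046532 m.
|ω_rod| = r ω |cosθ| / √(L² − r² sin²θ) = 0.0152·123.5·0.63203/0.046532 = 25.49 rad/s.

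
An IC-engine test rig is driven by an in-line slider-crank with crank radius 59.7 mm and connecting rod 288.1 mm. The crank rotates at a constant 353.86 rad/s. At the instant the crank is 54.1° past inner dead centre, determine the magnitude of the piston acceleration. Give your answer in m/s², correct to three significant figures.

ω = 353.9 rad/s
x(θ) = r cosθ + √(L² − r² sin²θ); with ω constant, a = ω²·d²x/dθ².
d²x/dθ² = −r cosθ − r²(cos2θ)/√u − r⁴ sin²2θ/(4u^{3/2}),  u = L² − r² sin²θ = 0.080663 m².
Substituting r = 0.0597 m, L = 0.2881 m, θ = 54.1°: d²x/dθ² = -0.031212 m.
a = ω²·d²x/dθ² = (353.9)²·(-0.031212) = -3908.3 m/s²;  |a| = 3908.3 m/s².

3910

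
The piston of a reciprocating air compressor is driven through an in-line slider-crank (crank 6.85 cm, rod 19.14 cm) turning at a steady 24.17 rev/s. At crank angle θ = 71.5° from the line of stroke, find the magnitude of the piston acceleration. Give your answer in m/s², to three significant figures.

29.1

ω = 2π·24.2 = 151.9 rad/s
x(θ) = r cosθ + √(L² − r² sin²θ); with ω constant, a = ω²·d²x/dθ².
d²x/dθ² = −r cosθ − r²(cos2θ)/√u − r⁴ sin²2θ/(4u^{3/2}),  u = L² − r² sin²θ = 0.0324141 m².
Substituting r = 0.0685 m, L = 0.1914 m, θ = 71.5°: d²x/dθ² = -0.0012626 m.
a = ω²·d²x/dθ² = (151.9)²·(-0.0012626) = -29.12 m/s²;  |a| = 29.12 m/s².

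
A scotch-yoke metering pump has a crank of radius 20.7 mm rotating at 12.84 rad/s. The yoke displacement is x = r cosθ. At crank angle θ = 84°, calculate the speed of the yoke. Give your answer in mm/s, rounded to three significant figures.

ω = 12.84 rad/s
x = r cosθ ⇒ ẋ = −rω sinθ.
|v| = rω|sinθ| = 0.0207·12.84·|sin 84°| = 0.26433 m/s = 264.33 mm/s.

264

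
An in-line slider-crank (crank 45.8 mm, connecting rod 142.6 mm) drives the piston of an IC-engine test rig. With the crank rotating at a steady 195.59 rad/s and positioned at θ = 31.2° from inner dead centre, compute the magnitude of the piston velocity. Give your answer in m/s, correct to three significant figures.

5.93

ω = 195.6 rad/s
For an in-line slider-crank, x = r cosθ + √(L² − r² sin²θ), so v = −rω sinθ·[1 + r cosθ/√(L² − r² sin²θ)].
With r = 0.0458 m, L = 0.1426 m, θ = 31.2°: √(L² − r² sin²θ) = 0.14061 m.
v = −0.0458·195.6·0.51803·[1 + 0.0458·0.85536/0.14061] = -5.9334 m/s.
|v| = 5.9334 m/s.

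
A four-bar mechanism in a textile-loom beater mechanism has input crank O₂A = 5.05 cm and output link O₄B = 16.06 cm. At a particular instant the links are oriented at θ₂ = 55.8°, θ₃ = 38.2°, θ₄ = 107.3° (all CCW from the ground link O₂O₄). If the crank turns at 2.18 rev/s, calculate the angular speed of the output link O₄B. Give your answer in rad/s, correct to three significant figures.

1.39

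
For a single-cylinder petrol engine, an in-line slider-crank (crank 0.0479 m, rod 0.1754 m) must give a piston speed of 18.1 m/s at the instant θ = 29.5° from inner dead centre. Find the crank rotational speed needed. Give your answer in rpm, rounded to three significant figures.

For an in-line slider-crank, |v_piston| = rω|sinθ|·[1 + r cosθ/√(L² − r² sin²θ)].
With r = 0.0479 m, L = 0.1754 m, θ = 29.5°: the bracketed kinematic factor |dx/dθ| = 0.029245 m.
ω = v/|dx/dθ| = 18.1/0.029245 = 618.91 rad/s.
N = 60ω/(2π) = 5910.2 rpm.

5910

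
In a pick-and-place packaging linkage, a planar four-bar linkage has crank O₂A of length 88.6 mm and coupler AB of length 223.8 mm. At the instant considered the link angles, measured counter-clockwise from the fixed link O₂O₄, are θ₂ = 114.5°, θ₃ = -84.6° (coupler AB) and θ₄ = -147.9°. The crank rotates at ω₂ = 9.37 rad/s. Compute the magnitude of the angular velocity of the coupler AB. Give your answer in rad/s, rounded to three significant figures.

ω₂ = 9.37 rad/s
Differentiating the loop-closure r₂e^{iθ₂}+r₃e^{iθ₃}=r₁+r₄e^{iθ₄} gives r₂ω₂e^{iθ₂}+r₃ω₃e^{iθ₃}=r₄ω₄e^{iθ₄}.
Eliminating the other unknown: ω₃ = r₂ω₂ sin(θ₄−θ₂) / [r₃ sin(θ₃−θ₄)].
Numerator sine = +0.99122; denominator sine = +0.89337.
Result = 0.0886·9.37·(+0.99122) / (0.2238·(+0.89337)) = +4.1158 rad/s; magnitude 4.1158 rad/s.

4.12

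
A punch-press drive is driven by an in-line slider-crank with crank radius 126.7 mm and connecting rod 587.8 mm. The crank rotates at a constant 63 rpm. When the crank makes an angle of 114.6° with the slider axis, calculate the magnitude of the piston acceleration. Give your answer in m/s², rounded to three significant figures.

3.08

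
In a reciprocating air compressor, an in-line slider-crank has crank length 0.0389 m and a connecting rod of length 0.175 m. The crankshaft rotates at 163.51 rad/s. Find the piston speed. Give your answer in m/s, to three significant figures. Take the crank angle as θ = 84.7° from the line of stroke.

6.47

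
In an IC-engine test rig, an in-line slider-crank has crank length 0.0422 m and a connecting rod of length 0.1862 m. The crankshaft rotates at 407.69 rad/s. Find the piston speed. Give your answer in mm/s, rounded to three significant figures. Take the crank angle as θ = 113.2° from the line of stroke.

14400

ω = 407.7 rad/s
For an in-line slider-crank, x = r cosθ + √(L² − r² sin²θ), so v = −rω sinθ·[1 + r cosθ/√(L² − r² sin²θ)].
With r = 0.0422 m, L = 0.1862 m, θ = 113.2°: √(L² − r² sin²θ) = 0.18212 m.
v = −0.0422·407.7·0.91914·[1 + 0.0422·-0.39394/0.18212] = -14.37 m/s.
|v| = 14.37 m/s = 14370 mm/s.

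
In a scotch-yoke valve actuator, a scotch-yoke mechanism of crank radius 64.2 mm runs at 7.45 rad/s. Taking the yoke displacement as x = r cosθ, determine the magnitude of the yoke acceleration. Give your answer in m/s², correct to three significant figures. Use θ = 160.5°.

3.36

ω = 7.45 rad/s
x = r cosθ ⇒ ẍ = −rω² cosθ (ω constant).
|a| = rω²|cosθ| = 0.0642·(7.45)²·|cos 160.5°| = 3.3589 m/s².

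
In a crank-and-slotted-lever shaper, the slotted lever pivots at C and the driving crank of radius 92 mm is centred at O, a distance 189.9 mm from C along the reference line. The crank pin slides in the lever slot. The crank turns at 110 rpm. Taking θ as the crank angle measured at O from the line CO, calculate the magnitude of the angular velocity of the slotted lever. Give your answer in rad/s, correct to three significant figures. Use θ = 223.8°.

ω = 11.52 rad/s (from 110 rpm).
Crank pin A relative to C: A = (d + r cosθ, r sinθ); lever angle φ = atan2(r sinθ, d + r cosθ).
Differentiating tanφ: φ̇ = rω(d cosθ + r)/(d² + r² + 2dr cosθ).
d² + r² + 2dr cosθ = |CA|² = 0.0193066 m²;  d cosθ + r = -0.045062 m.
|ω_lever| = |0.092·11.52·-0.045062| / 0.0193066 = 2.4735 rad/s.

2.47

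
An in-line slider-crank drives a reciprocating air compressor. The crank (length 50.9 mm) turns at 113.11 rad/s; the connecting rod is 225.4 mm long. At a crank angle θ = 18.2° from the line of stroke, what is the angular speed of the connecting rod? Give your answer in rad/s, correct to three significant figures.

24.3

ω = 113.1 rad/s
The rod makes angle φ with the slider axis where L sinφ = r sinθ; differentiating, L cosφ·φ̇ = r ω cosθ.
L cosφ = √(L² − r² sin²θ) = 0.22484 m.
|ω_rod| = r ω |cosθ| / √(L² − r² sin²θ) = 0.0509·113.1·0.94997/0.22484 = 24.325 rad/s.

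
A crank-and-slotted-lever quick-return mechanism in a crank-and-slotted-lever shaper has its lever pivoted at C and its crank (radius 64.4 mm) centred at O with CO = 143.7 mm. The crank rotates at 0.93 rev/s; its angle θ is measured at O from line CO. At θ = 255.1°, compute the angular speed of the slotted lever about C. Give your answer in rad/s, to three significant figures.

ω = 5.843 rad/s (from 0.93 rev/s).
Crank pin A relative to C: A = (d + r cosθ, r sinθ); lever angle φ = atan2(r sinθ, d + r cosθ).
Differentiating tanφ: φ̇ = rω(d cosθ + r)/(d² + r² + 2dr cosθ).
d² + r² + 2dr cosθ = |CA|² = 0.0200379 m²;  d cosθ + r = +0.02745 m.
|ω_lever| = |0.0644·5.843·+0.02745| / 0.0200379 = 0.51551 rad/s.

0.516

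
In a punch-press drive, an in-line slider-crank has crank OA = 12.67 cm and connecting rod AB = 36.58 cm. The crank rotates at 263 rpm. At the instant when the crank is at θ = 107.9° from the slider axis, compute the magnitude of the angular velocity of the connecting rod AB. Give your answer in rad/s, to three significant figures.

ω = 27.54 rad/s (converted from 263 rpm).
The rod makes angle φ with the slider axis where L sinφ = r sinθ; differentiating, L cosφ·φ̇ = r ω cosθ.
L cosφ = √(L² − r² sin²θ) = 0.34536 m.
|ω_rod| = r ω |cosθ| / √(L² − r² sin²θ) = 0.1267·27.54·0.30736/0.34536 = 3.1055 rad/s.

3.11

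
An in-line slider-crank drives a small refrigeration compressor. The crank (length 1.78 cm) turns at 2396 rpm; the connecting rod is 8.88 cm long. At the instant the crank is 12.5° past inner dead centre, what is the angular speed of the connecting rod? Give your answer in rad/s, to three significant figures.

ω = 250.9 rad/s (converted from 2396 rpm).
The rod makes angle φ with the slider axis where L sinφ = r sinθ; differentiating, L cosφ·φ̇ = r ω cosθ.
L cosφ = √(L² − r² sin²θ) = 0.088716 m.
|ω_rod| = r ω |cosθ| / √(L² − r² sin²θ) = 0.0178·250.9·0.97630/0.088716 = 49.149 rad/s.

49.1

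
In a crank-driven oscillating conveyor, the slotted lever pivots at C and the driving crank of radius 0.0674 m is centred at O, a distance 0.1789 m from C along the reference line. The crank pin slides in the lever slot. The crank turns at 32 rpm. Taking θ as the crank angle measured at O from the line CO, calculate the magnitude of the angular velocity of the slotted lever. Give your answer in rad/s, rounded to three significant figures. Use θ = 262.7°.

0.301

ω = 3.351 rad/s (from 32 rpm).
Crank pin A relative to C: A = (d + r cosθ, r sinθ); lever angle φ = atan2(r sinθ, d + r cosθ).
Differentiating tanφ: φ̇ = rω(d cosθ + r)/(d² + r² + 2dr cosθ).
d² + r² + 2dr cosθ = |CA|² = 0.0334837 m²;  d cosθ + r = +0.044668 m.
|ω_lever| = |0.0674·3.351·+0.044668| / 0.0334837 = 0.3013 rad/s.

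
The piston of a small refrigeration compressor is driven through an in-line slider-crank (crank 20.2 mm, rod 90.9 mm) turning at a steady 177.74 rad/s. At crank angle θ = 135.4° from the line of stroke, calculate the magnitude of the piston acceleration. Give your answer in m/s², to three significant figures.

451

ω = 177.7 rad/s
x(θ) = r cosθ + √(L² − r² sin²θ); with ω constant, a = ω²·d²x/dθ².
d²x/dθ² = −r cosθ − r²(cos2θ)/√u − r⁴ sin²2θ/(4u^{3/2}),  u = L² − r² sin²θ = 0.00806164 m².
Substituting r = 0.0202 m, L = 0.0909 m, θ = 135.4°: d²x/dθ² = +0.014262 m.
a = ω²·d²x/dθ² = (177.7)²·(+0.014262) = +450.56 m/s²;  |a| = 450.56 m/s².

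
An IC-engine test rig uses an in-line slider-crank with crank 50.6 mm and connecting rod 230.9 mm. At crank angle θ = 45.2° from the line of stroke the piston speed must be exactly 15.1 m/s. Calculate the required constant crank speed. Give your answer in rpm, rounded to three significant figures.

For an in-line slider-crank, |v_piston| = rω|sinθ|·[1 + r cosθ/√(L² − r² sin²θ)].
With r = 0.0506 m, L = 0.2309 m, θ = 45.2°: the bracketed kinematic factor |dx/dθ| = 0.041517 m.
ω = v/|dx/dθ| = 15.1/0.041517 = 363.71 rad/s.
N = 60ω/(2π) = 3473.2 rpm.

3470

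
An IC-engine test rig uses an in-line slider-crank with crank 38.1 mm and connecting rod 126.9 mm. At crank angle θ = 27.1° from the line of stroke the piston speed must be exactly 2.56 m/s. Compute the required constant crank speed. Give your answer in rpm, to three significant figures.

For an in-line slider-crank, |v_piston| = rω|sinθ|·[1 + r cosθ/√(L² − r² sin²θ)].
With r = 0.0381 m, L = 0.1269 m, θ = 27.1°: the bracketed kinematic factor |dx/dθ| = 0.022039 m.
ω = v/|dx/dθ| = 2.56/0.022039 = 116.16 rad/s.
N = 60ω/(2π) = 1109.2 rpm.

1110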